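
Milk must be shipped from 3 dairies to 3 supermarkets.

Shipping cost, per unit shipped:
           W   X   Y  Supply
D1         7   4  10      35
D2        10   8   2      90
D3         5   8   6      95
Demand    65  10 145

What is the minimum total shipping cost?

925

An optimal shipping plan:
  D1->W: 25 × 7 = 175
  D1->X: 10 × 4 = 40
  D2->Y: 90 × 2 = 180
  D3->W: 40 × 5 = 200
  D3->Y: 55 × 6 = 330
Total = 175 + 40 + 180 + 200 + 330 = 925.
(Supply check: D1 ships 35; D2 ships 90; D3 ships 95.)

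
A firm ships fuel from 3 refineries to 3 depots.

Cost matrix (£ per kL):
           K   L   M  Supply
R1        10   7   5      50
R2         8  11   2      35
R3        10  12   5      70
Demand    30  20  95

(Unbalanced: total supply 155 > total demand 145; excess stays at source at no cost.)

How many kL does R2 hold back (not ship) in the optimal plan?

0

Minimum-cost shipments:
  R1–L: 20 × £7 = £140
  R1–M: 20 × £5 = £100
  R2–M: 35 × £2 = £70
  R3–K: 30 × £10 = £300
  R3–M: 40 × £5 = £200
Total cost = £810.
R2 ships 35 of its 35, leaving 0.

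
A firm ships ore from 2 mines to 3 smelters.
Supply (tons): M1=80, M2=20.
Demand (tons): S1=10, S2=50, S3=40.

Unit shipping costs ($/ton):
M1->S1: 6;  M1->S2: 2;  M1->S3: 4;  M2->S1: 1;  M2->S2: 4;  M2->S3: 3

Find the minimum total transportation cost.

A cheapest plan:
  M1->S2: 50 × $2 = $100
  M1->S3: 30 × $4 = $120
  M2->S1: 10 × $1 = $10
  M2->S3: 10 × $3 = $30
Total = 100 + 120 + 10 + 30 = $260.
(Supply check: M1 ships 80; M2 ships 20.)

260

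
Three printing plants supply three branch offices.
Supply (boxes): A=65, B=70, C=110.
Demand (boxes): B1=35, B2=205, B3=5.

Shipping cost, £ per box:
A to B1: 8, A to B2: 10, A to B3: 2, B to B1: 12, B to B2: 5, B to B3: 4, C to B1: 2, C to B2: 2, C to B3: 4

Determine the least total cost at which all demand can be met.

One minimum-cost allocation:
  A–B1: 35 × £8 = £280
  A–B2: 25 × £10 = £250
  A–B3: 5 × £2 = £10
  B–B2: 70 × £5 = £350
  C–B2: 110 × £2 = £220
Total = 280 + 250 + 10 + 350 + 220 = £1110.

1110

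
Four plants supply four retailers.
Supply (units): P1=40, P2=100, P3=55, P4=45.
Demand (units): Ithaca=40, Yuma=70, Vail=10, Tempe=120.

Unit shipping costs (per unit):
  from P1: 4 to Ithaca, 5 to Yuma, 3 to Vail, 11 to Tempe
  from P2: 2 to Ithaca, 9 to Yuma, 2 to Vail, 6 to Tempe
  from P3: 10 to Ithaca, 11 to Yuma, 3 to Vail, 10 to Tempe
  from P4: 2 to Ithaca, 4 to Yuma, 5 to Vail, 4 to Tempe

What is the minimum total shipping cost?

Optimal allocation:
  P1 to Yuma: 40 × 5 = 200
  P2 to Ithaca: 40 × 2 = 80
  P2 to Tempe: 60 × 6 = 360
  P3 to Vail: 10 × 3 = 30
  P3 to Tempe: 45 × 10 = 450
  P4 to Yuma: 30 × 4 = 120
  P4 to Tempe: 15 × 4 = 60
Total = 200 + 80 + 360 + 30 + 450 + 120 + 60 = 1300.

1300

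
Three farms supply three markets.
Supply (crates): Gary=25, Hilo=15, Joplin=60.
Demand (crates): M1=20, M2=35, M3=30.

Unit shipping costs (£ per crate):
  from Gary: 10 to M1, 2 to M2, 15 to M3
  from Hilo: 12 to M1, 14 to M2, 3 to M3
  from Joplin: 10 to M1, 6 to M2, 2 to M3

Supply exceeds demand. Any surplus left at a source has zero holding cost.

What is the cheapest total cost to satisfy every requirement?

Optimal allocation:
  Gary to M2: 25 × £2 = £50
  Joplin to M1: 20 × £10 = £200
  Joplin to M2: 10 × £6 = £60
  Joplin to M3: 30 × £2 = £60
Total = 50 + 200 + 60 + 60 = £370.
(Supply check: Gary ships 25; Hilo ships 0; Joplin ships 60.)

370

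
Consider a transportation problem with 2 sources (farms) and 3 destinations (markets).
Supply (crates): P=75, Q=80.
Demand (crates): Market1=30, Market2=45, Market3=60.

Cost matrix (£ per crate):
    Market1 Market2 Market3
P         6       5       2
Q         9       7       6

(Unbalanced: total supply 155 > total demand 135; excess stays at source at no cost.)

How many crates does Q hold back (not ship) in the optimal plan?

20

An optimal plan:
  P–Market1: 15 × £6 = £90
  P–Market3: 60 × £2 = £120
  Q–Market1: 15 × £9 = £135
  Q–Market2: 45 × £7 = £315
Total cost = £660.
Q ships 60 of its 80, leaving 20.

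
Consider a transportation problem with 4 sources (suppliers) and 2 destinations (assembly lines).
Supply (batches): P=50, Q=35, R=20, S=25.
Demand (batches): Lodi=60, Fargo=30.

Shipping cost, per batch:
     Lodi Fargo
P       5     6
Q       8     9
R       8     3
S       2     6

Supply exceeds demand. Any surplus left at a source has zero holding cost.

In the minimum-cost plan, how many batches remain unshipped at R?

0

An optimal plan:
  P–Lodi: 35 × 5 = 175
  P–Fargo: 10 × 6 = 60
  R–Fargo: 20 × 3 = 60
  S–Lodi: 25 × 2 = 50
Total cost = 345.
R ships 20 of its 20, leaving 0.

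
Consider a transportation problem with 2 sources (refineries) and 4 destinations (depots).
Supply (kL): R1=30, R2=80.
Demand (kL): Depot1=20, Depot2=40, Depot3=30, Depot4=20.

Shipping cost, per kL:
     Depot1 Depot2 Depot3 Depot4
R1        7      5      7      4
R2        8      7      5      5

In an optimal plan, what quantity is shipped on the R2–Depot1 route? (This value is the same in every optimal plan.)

20

Solving gives:
  R1–Depot2: 30 × 5 = 150
  R2–Depot1: 20 × 8 = 160
  R2–Depot2: 10 × 7 = 70
  R2–Depot3: 30 × 5 = 150
  R2–Depot4: 20 × 5 = 100
Total cost = 630.
So R2→Depot1 carries 20 kL.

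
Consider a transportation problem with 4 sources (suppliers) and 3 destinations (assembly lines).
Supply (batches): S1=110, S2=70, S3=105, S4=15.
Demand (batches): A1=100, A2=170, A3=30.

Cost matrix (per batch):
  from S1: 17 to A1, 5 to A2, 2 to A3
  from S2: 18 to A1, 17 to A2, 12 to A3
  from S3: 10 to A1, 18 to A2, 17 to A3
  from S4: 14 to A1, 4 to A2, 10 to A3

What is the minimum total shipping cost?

2740

A cheapest plan:
  S1–A2: 110 × 5 = 550
  S2–A2: 40 × 17 = 680
  S2–A3: 30 × 12 = 360
  S3–A1: 100 × 10 = 1000
  S3–A2: 5 × 18 = 90
  S4–A2: 15 × 4 = 60
Total = 550 + 680 + 360 + 1000 + 90 + 60 = 2740.
(Supply check: S1 ships 110; S2 ships 70; S3 ships 105; S4 ships 15.)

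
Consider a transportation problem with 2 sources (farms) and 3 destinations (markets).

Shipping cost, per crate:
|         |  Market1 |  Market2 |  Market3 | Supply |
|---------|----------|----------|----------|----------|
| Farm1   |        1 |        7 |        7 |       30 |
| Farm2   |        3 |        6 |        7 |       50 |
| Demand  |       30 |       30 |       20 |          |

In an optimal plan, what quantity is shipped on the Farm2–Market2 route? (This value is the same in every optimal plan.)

Optimal shipments:
  Farm1–Market1: 30 crates
  Farm2–Market2: 30 crates
  Farm2–Market3: 20 crates
Total cost = 350.
So Farm2→Market2 carries 30 crates.

30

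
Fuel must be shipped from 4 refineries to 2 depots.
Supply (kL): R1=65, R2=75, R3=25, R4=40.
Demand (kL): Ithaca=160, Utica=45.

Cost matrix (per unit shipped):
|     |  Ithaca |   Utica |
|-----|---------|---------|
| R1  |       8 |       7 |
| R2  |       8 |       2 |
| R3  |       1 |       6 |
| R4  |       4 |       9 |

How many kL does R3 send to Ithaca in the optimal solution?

25

Solving gives:
  R1→Ithaca: 65 kL
  R2→Ithaca: 30 kL
  R2→Utica: 45 kL
  R3→Ithaca: 25 kL
  R4→Ithaca: 40 kL
Total cost = 1035.
So R3→Ithaca carries 25 kL.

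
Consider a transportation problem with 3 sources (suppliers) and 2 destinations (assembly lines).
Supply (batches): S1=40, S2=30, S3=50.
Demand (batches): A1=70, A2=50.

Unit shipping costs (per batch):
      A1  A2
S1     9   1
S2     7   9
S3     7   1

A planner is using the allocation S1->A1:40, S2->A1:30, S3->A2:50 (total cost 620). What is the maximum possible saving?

Current plan cost = 40·9 + 30·7 + 50·1 = 620.
Optimal plan:
  S1 to A2: 40 × 1 = 40
  S2 to A1: 30 × 7 = 210
  S3 to A1: 40 × 7 = 280
  S3 to A2: 10 × 1 = 10
Optimal cost = 540.
Saving = 620 − 540 = 80.

80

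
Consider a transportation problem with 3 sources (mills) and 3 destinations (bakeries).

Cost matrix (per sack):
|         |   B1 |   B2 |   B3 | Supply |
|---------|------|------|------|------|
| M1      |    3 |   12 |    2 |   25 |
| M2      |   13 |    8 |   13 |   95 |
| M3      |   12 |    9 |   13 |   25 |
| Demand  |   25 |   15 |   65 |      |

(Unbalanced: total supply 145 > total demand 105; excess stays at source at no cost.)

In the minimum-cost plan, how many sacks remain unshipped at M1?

0

An optimal plan:
  M1→B3: 25 × 2 = 50
  M2→B2: 15 × 8 = 120
  M2→B3: 40 × 13 = 520
  M3→B1: 25 × 12 = 300
Total cost = 990.
M1 ships 25 of its 25, leaving 0.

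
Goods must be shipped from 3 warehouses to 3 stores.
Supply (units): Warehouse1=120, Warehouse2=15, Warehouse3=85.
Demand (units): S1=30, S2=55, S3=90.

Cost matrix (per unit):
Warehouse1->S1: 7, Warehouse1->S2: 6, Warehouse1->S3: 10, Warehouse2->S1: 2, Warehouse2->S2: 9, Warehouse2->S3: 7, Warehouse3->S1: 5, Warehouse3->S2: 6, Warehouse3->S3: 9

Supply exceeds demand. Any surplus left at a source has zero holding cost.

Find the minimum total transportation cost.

A cheapest plan:
  Warehouse1→S2: 55 × 6 = 330
  Warehouse1→S3: 20 × 10 = 200
  Warehouse2→S1: 15 × 2 = 30
  Warehouse3→S1: 15 × 5 = 75
  Warehouse3→S3: 70 × 9 = 630
Total = 330 + 200 + 30 + 75 + 630 = 1265.

1265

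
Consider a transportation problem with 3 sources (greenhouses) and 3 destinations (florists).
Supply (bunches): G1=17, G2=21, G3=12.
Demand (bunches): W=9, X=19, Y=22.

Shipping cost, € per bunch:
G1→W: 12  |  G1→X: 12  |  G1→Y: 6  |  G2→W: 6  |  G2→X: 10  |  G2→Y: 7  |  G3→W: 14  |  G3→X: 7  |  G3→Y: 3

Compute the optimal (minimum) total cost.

An optimal shipping plan:
  G1→Y: 17 × €6 = €102
  G2→W: 9 × €6 = €54
  G2→X: 12 × €10 = €120
  G3→X: 7 × €7 = €49
  G3→Y: 5 × €3 = €15
Total = 102 + 54 + 120 + 49 + 15 = €340.

340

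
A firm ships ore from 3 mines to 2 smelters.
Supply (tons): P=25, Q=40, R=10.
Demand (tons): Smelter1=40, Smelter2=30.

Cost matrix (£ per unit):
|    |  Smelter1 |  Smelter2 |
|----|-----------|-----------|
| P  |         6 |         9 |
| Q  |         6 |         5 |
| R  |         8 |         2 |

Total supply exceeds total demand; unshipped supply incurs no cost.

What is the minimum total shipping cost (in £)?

One minimum-cost allocation:
  P to Smelter1: 20 × £6 = £120
  Q to Smelter1: 20 × £6 = £120
  Q to Smelter2: 20 × £5 = £100
  R to Smelter2: 10 × £2 = £20
Total = 120 + 120 + 100 + 20 = £360.
(Supply check: P ships 20; Q ships 40; R ships 10.)

360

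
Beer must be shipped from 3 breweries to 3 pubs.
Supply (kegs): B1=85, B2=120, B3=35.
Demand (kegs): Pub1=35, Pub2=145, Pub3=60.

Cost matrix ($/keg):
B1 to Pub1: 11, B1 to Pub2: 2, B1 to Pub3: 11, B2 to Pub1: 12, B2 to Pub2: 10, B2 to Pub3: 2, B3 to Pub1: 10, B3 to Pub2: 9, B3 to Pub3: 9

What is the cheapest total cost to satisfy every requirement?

One minimum-cost allocation:
  B1–Pub2: 85 × $2 = $170
  B2–Pub2: 60 × $10 = $600
  B2–Pub3: 60 × $2 = $120
  B3–Pub1: 35 × $10 = $350
Total = 170 + 600 + 120 + 350 = $1240.

1240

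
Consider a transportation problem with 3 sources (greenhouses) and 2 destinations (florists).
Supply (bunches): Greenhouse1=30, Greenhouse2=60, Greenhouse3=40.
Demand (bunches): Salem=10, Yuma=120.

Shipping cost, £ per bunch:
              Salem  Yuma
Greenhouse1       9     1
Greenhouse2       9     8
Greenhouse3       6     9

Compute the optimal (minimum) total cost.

840

A cheapest plan:
  Greenhouse1→Yuma: 30 × £1 = £30
  Greenhouse2→Yuma: 60 × £8 = £480
  Greenhouse3→Salem: 10 × £6 = £60
  Greenhouse3→Yuma: 30 × £9 = £270
Total = 30 + 480 + 60 + 270 = £840.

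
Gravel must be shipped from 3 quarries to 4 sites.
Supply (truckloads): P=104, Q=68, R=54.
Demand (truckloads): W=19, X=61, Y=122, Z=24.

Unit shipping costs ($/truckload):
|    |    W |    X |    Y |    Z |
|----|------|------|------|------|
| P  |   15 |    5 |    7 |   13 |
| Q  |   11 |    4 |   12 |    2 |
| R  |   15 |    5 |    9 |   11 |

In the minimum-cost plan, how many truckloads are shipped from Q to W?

19

Optimal shipments:
  P->Y: 104 truckloads
  Q->W: 19 truckloads
  Q->X: 25 truckloads
  Q->Z: 24 truckloads
  R->X: 36 truckloads
  R->Y: 18 truckloads
Total cost = $1427.
So Q→W carries 19 truckloads.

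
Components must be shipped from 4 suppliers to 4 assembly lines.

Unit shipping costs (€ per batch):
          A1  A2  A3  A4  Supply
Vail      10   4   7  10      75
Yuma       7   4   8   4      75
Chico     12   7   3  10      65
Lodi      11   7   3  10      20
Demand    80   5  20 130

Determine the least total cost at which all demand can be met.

1740

Optimal allocation:
  Vail to A1: 70 × €10 = €700
  Vail to A2: 5 × €4 = €20
  Yuma to A4: 75 × €4 = €300
  Chico to A3: 20 × €3 = €60
  Chico to A4: 45 × €10 = €450
  Lodi to A1: 10 × €11 = €110
  Lodi to A4: 10 × €10 = €100
Total = 700 + 20 + 300 + 60 + 450 + 110 + 100 = €1740.
(Supply check: Vail ships 75; Yuma ships 75; Chico ships 65; Lodi ships 20.)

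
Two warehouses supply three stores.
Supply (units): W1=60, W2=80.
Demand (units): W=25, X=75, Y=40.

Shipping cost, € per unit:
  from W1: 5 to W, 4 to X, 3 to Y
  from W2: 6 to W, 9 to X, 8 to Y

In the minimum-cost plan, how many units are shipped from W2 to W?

The minimum-cost plan:
  W1–X: 60 units
  W2–W: 25 units
  W2–X: 15 units
  W2–Y: 40 units
Total cost = €845.
So W2→W carries 25 units.

25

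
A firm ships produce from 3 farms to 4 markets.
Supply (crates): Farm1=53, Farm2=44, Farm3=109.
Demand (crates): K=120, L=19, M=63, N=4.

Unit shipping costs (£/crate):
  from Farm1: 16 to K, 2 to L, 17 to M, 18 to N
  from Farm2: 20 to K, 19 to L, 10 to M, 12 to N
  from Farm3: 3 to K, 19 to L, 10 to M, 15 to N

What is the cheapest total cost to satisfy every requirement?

1376

One minimum-cost allocation:
  Farm1–K: 11 × £16 = £176
  Farm1–L: 19 × £2 = £38
  Farm1–M: 19 × £17 = £323
  Farm1–N: 4 × £18 = £72
  Farm2–M: 44 × £10 = £440
  Farm3–K: 109 × £3 = £327
Total = 176 + 38 + 323 + 72 + 440 + 327 = £1376.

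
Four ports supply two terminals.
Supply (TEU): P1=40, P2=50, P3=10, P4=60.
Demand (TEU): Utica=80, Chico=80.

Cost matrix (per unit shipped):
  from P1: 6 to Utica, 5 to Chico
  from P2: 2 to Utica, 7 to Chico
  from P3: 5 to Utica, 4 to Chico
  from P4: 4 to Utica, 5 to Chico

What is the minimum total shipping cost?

A cheapest plan:
  P1 to Chico: 40 TEU
  P2 to Utica: 50 TEU
  P3 to Chico: 10 TEU
  P4 to Utica: 30 TEU
  P4 to Chico: 30 TEU
Total cost = 610.

610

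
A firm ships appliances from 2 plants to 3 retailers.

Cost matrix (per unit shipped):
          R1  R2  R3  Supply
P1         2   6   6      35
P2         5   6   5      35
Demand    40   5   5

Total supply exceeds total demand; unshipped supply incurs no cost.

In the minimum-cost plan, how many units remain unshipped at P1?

An optimal plan:
  P1→R1: 35 × 2 = 70
  P2→R1: 5 × 5 = 25
  P2→R2: 5 × 6 = 30
  P2→R3: 5 × 5 = 25
Total cost = 150.
P1 ships 35 of its 35, leaving 0.

0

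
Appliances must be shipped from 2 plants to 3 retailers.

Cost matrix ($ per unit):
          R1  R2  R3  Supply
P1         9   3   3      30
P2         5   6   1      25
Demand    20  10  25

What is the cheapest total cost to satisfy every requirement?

195

A cheapest plan:
  P1–R2: 10 × $3 = $30
  P1–R3: 20 × $3 = $60
  P2–R1: 20 × $5 = $100
  P2–R3: 5 × $1 = $5
Total = 30 + 60 + 100 + 5 = $195.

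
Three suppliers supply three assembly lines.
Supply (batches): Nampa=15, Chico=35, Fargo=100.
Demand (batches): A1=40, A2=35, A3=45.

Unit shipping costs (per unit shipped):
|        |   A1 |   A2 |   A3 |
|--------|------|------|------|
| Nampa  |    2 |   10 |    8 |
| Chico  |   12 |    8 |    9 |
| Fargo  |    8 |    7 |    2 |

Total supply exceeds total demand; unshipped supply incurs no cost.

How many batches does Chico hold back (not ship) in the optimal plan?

30

Minimum-cost shipments:
  Nampa->A1: 15 batches
  Chico->A2: 5 batches
  Fargo->A1: 25 batches
  Fargo->A2: 30 batches
  Fargo->A3: 45 batches
Total cost = 570.
Chico ships 5 of its 35, leaving 30.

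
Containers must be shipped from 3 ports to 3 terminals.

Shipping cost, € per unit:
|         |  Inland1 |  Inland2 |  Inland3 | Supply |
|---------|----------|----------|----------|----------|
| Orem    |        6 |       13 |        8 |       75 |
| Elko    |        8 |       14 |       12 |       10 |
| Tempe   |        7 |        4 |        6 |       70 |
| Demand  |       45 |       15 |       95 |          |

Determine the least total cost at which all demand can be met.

1000

Optimal allocation:
  Orem→Inland1: 35 TEU
  Orem→Inland3: 40 TEU
  Elko→Inland1: 10 TEU
  Tempe→Inland2: 15 TEU
  Tempe→Inland3: 55 TEU
Total cost = €1000.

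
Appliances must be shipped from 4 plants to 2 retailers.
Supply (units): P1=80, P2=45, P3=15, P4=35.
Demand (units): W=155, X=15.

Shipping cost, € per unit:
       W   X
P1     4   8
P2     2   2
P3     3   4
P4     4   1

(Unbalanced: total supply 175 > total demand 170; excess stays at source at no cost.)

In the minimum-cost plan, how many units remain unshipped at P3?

An optimal plan:
  P1–W: 75 × €4 = €300
  P2–W: 45 × €2 = €90
  P3–W: 15 × €3 = €45
  P4–W: 20 × €4 = €80
  P4–X: 15 × €1 = €15
Total cost = €530.
P3 ships 15 of its 15, leaving 0.

0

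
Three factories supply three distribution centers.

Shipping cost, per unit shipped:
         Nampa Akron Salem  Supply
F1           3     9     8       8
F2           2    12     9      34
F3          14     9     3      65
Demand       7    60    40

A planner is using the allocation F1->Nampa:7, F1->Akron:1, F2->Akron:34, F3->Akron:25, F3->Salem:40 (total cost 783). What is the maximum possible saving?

Current plan cost = 7·3 + 1·9 + 34·12 + 25·9 + 40·3 = 783.
Optimal plan:
  F1→Akron: 8 × 9 = 72
  F2→Nampa: 7 × 2 = 14
  F2→Akron: 27 × 12 = 324
  F3→Akron: 25 × 9 = 225
  F3→Salem: 40 × 3 = 120
Optimal cost = 755.
Saving = 783 − 755 = 28.

28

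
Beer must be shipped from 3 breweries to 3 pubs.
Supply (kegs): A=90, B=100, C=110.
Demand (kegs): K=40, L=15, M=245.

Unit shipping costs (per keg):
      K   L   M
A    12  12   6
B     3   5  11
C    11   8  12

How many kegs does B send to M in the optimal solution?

Optimal shipments:
  A–M: 90 × 6 = 540
  B–K: 40 × 3 = 120
  B–L: 15 × 5 = 75
  B–M: 45 × 11 = 495
  C–M: 110 × 12 = 1320
Total cost = 2550.
So B→M carries 45 kegs.

45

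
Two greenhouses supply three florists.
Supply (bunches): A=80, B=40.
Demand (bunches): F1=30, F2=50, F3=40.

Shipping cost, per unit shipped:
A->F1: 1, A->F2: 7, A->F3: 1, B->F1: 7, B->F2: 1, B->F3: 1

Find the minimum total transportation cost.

Optimal allocation:
  A–F1: 30 × 1 = 30
  A–F2: 10 × 7 = 70
  A–F3: 40 × 1 = 40
  B–F2: 40 × 1 = 40
Total = 30 + 70 + 40 + 40 = 180.

180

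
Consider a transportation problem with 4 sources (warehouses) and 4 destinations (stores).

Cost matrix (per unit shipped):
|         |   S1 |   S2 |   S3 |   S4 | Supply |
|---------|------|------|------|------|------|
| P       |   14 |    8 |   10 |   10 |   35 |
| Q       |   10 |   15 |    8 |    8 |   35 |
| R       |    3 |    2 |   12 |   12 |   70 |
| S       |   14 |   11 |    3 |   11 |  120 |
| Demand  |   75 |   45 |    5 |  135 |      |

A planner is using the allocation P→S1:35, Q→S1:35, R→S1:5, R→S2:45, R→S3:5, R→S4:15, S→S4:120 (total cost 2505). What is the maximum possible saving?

445

Current plan cost = 35·14 + 35·10 + 5·3 + 45·2 + 5·12 + 15·12 + 120·11 = 2505.
Optimal plan:
  P–S2: 35 units
  Q–S1: 5 units
  Q–S4: 30 units
  R–S1: 70 units
  S–S2: 10 units
  S–S3: 5 units
  S–S4: 105 units
Optimal cost = 2060.
Saving = 2505 − 2060 = 445.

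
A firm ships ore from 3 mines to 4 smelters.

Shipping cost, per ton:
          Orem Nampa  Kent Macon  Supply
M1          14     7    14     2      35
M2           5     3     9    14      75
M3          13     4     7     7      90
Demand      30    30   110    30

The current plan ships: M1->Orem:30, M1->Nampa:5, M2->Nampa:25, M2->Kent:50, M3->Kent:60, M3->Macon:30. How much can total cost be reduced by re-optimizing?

Current plan cost = 30·14 + 5·7 + 25·3 + 50·9 + 60·7 + 30·7 = 1610.
Optimal plan:
  M1→Nampa: 5 × 7 = 35
  M1→Macon: 30 × 2 = 60
  M2→Orem: 30 × 5 = 150
  M2→Nampa: 25 × 3 = 75
  M2→Kent: 20 × 9 = 180
  M3→Kent: 90 × 7 = 630
Optimal cost = 1130.
Saving = 1610 − 1130 = 480.

480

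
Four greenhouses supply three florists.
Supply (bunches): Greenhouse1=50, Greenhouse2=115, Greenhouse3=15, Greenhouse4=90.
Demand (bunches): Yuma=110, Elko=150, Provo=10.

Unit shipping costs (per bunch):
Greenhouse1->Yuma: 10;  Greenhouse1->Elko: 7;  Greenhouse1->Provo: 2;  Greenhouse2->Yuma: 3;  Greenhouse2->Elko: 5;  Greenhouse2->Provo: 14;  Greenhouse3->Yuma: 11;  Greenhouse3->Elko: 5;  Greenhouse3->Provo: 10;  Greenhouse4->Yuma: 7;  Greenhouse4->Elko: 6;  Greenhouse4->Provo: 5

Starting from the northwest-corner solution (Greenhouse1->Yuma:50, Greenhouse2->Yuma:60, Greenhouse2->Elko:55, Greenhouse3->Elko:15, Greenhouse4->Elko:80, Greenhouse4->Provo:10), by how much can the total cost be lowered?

290

Current plan cost = 50·10 + 60·3 + 55·5 + 15·5 + 80·6 + 10·5 = 1560.
Optimal plan:
  Greenhouse1–Elko: 40 bunches
  Greenhouse1–Provo: 10 bunches
  Greenhouse2–Yuma: 110 bunches
  Greenhouse2–Elko: 5 bunches
  Greenhouse3–Elko: 15 bunches
  Greenhouse4–Elko: 90 bunches
Optimal cost = 1270.
Saving = 1560 − 1270 = 290.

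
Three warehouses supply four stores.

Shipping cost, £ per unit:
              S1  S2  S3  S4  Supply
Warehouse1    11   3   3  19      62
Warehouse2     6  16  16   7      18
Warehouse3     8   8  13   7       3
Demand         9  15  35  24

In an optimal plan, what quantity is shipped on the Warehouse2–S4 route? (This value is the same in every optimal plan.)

18

Solving gives:
  Warehouse1–S1: 9 units
  Warehouse1–S2: 15 units
  Warehouse1–S3: 35 units
  Warehouse1–S4: 3 units
  Warehouse2–S4: 18 units
  Warehouse3–S4: 3 units
Total cost = £453.
So Warehouse2→S4 carries 18 units.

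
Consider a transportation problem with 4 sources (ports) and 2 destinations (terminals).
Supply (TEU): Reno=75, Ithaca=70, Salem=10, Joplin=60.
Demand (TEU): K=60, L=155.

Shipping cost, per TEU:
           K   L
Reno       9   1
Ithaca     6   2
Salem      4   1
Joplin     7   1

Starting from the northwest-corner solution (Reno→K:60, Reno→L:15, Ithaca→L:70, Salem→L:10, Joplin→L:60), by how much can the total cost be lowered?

Current plan cost = 60·9 + 15·1 + 70·2 + 10·1 + 60·1 = 765.
Optimal plan:
  Reno–L: 75 × 1 = 75
  Ithaca–K: 50 × 6 = 300
  Ithaca–L: 20 × 2 = 40
  Salem–K: 10 × 4 = 40
  Joplin–L: 60 × 1 = 60
Optimal cost = 515.
Saving = 765 − 515 = 250.

250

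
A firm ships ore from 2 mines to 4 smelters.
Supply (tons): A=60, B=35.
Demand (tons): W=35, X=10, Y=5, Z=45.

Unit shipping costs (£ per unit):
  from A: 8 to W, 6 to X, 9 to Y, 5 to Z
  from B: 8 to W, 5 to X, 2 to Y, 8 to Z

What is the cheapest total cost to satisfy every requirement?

565

Optimal allocation:
  A to W: 15 × £8 = £120
  A to Z: 45 × £5 = £225
  B to W: 20 × £8 = £160
  B to X: 10 × £5 = £50
  B to Y: 5 × £2 = £10
Total = 120 + 225 + 160 + 50 + 10 = £565.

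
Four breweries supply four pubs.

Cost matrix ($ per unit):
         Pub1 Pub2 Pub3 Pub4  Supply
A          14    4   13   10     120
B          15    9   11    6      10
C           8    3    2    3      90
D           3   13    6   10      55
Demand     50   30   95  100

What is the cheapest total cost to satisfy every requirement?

A cheapest plan:
  A–Pub2: 30 × $4 = $120
  A–Pub4: 90 × $10 = $900
  B–Pub4: 10 × $6 = $60
  C–Pub3: 90 × $2 = $180
  D–Pub1: 50 × $3 = $150
  D–Pub3: 5 × $6 = $30
Total = 120 + 900 + 60 + 180 + 150 + 30 = $1440.
(Supply check: A ships 120; B ships 10; C ships 90; D ships 55.)

1440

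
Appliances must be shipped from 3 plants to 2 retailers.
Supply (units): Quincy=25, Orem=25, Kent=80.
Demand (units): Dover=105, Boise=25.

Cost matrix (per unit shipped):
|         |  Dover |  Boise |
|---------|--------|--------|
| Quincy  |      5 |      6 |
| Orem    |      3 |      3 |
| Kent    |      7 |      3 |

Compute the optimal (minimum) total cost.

Optimal allocation:
  Quincy to Dover: 25 units
  Orem to Dover: 25 units
  Kent to Dover: 55 units
  Kent to Boise: 25 units
Total cost = 660.

660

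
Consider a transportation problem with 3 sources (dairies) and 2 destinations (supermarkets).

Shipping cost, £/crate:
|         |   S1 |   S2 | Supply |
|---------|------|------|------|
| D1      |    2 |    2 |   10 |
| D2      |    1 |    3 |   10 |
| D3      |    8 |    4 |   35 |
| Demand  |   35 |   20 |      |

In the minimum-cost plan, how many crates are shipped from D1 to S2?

0

The minimum-cost plan:
  D1->S1: 10 × £2 = £20
  D2->S1: 10 × £1 = £10
  D3->S1: 15 × £8 = £120
  D3->S2: 20 × £4 = £80
Total cost = £230.
The route D1→S2 is not used.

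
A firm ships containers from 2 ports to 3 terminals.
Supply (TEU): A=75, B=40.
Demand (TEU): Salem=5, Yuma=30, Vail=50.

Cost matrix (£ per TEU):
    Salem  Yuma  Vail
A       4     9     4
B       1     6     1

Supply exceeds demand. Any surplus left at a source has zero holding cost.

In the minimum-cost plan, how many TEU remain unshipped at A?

Minimum-cost shipments:
  A–Salem: 5 × £4 = £20
  A–Yuma: 30 × £9 = £270
  A–Vail: 10 × £4 = £40
  B–Vail: 40 × £1 = £40
Total cost = £370.
A ships 45 of its 75, leaving 30.

30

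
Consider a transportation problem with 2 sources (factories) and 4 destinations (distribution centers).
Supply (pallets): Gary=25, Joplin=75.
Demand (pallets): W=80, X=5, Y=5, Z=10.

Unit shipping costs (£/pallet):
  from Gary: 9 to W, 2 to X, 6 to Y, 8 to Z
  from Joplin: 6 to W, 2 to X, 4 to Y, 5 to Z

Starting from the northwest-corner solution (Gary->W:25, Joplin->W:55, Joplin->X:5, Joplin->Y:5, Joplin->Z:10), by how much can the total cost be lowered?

Current plan cost = 25·9 + 55·6 + 5·2 + 5·4 + 10·5 = £635.
Optimal plan:
  Gary->W: 5 × £9 = £45
  Gary->X: 5 × £2 = £10
  Gary->Y: 5 × £6 = £30
  Gary->Z: 10 × £8 = £80
  Joplin->W: 75 × £6 = £450
Optimal cost = £615.
Saving = 635 − 615 = £20.

20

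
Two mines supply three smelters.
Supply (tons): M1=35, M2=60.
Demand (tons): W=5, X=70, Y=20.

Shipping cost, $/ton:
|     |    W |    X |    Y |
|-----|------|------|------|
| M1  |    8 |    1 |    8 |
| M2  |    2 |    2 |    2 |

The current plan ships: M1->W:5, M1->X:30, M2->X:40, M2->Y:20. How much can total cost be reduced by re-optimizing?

Current plan cost = 5·8 + 30·1 + 40·2 + 20·2 = $190.
Optimal plan:
  M1 to X: 35 × $1 = $35
  M2 to W: 5 × $2 = $10
  M2 to X: 35 × $2 = $70
  M2 to Y: 20 × $2 = $40
Optimal cost = $155.
Saving = 190 − 155 = $35.

35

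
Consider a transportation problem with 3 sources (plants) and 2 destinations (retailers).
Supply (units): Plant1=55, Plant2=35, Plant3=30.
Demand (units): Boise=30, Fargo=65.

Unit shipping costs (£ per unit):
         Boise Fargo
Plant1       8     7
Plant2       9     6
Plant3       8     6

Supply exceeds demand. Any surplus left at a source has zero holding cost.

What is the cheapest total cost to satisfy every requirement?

A cheapest plan:
  Plant1->Boise: 30 units
  Plant2->Fargo: 35 units
  Plant3->Fargo: 30 units
Total cost = £630.
(Supply check: Plant1 ships 30; Plant2 ships 35; Plant3 ships 30.)

630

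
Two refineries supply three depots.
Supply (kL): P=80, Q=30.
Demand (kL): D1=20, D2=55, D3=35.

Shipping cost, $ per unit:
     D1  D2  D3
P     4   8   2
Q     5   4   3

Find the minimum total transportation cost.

470

One minimum-cost allocation:
  P→D1: 20 × $4 = $80
  P→D2: 25 × $8 = $200
  P→D3: 35 × $2 = $70
  Q→D2: 30 × $4 = $120
Total = 80 + 200 + 70 + 120 = $470.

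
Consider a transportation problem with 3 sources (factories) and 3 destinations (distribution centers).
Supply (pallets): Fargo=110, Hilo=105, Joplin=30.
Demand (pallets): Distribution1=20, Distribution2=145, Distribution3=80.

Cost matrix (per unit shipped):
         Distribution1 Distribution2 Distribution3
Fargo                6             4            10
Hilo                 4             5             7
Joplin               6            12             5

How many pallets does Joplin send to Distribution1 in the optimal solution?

0

Optimal shipments:
  Fargo→Distribution2: 110 × 4 = 440
  Hilo→Distribution1: 20 × 4 = 80
  Hilo→Distribution2: 35 × 5 = 175
  Hilo→Distribution3: 50 × 7 = 350
  Joplin→Distribution3: 30 × 5 = 150
Total cost = 1195.
The route Joplin→Distribution1 is not used.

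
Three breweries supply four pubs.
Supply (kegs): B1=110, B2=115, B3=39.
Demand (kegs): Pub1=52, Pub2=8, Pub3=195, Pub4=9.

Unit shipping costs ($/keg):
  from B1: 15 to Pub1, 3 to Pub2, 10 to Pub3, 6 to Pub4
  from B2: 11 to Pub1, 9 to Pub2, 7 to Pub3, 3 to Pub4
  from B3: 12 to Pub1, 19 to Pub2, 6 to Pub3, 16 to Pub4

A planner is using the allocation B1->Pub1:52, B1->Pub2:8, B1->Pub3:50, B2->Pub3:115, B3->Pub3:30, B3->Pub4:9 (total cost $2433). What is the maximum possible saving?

178

Current plan cost = 52·15 + 8·3 + 50·10 + 115·7 + 30·6 + 9·16 = $2433.
Optimal plan:
  B1→Pub2: 8 kegs
  B1→Pub3: 93 kegs
  B1→Pub4: 9 kegs
  B2→Pub1: 52 kegs
  B2→Pub3: 63 kegs
  B3→Pub3: 39 kegs
Optimal cost = $2255.
Saving = 2433 − 2255 = $178.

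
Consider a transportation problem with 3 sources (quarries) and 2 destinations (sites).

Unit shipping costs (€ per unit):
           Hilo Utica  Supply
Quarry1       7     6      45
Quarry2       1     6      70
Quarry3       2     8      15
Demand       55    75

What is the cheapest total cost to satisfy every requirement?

An optimal shipping plan:
  Quarry1->Utica: 45 × €6 = €270
  Quarry2->Hilo: 40 × €1 = €40
  Quarry2->Utica: 30 × €6 = €180
  Quarry3->Hilo: 15 × €2 = €30
Total = 270 + 40 + 180 + 30 = €520.
(Supply check: Quarry1 ships 45; Quarry2 ships 70; Quarry3 ships 15.)

520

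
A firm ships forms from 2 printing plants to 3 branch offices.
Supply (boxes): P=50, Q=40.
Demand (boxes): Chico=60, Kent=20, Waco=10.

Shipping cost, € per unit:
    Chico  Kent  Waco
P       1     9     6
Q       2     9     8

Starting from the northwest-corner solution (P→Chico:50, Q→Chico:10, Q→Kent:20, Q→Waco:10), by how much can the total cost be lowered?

Current plan cost = 50·1 + 10·2 + 20·9 + 10·8 = €330.
Optimal plan:
  P→Chico: 40 × €1 = €40
  P→Waco: 10 × €6 = €60
  Q→Chico: 20 × €2 = €40
  Q→Kent: 20 × €9 = €180
Optimal cost = €320.
Saving = 330 − 320 = €10.

10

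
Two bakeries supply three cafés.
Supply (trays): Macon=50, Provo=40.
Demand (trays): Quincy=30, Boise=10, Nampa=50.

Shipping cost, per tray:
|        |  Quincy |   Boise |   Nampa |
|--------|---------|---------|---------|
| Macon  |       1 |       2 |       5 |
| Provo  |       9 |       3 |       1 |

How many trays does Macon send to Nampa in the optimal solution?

10

The minimum-cost plan:
  Macon->Quincy: 30 × 1 = 30
  Macon->Boise: 10 × 2 = 20
  Macon->Nampa: 10 × 5 = 50
  Provo->Nampa: 40 × 1 = 40
Total cost = 140.
So Macon→Nampa carries 10 trays.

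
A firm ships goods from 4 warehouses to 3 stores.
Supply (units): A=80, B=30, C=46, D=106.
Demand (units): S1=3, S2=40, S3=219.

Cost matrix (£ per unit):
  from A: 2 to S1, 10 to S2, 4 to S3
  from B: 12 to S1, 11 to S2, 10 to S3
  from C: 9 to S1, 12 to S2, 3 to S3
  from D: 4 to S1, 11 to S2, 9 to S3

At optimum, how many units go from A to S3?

80

Solving gives:
  A to S3: 80 × £4 = £320
  B to S2: 30 × £11 = £330
  C to S3: 46 × £3 = £138
  D to S1: 3 × £4 = £12
  D to S2: 10 × £11 = £110
  D to S3: 93 × £9 = £837
Total cost = £1747.
So A→S3 carries 80 units.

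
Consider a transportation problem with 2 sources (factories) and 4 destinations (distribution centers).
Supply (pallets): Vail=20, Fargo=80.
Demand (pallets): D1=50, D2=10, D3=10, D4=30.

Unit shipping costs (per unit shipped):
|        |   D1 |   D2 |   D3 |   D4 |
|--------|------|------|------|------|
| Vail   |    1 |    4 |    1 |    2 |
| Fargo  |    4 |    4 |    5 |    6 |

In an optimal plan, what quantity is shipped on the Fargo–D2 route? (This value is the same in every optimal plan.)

10

Optimal shipments:
  Vail to D3: 10 pallets
  Vail to D4: 10 pallets
  Fargo to D1: 50 pallets
  Fargo to D2: 10 pallets
  Fargo to D4: 20 pallets
Total cost = 390.
So Fargo→D2 carries 10 pallets.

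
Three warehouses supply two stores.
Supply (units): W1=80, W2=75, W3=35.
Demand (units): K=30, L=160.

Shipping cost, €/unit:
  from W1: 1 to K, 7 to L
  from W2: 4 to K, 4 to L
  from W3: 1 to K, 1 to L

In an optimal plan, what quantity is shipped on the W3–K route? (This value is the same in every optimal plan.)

Solving gives:
  W1->K: 30 × €1 = €30
  W1->L: 50 × €7 = €350
  W2->L: 75 × €4 = €300
  W3->L: 35 × €1 = €35
Total cost = €715.
The route W3→K is not used.

0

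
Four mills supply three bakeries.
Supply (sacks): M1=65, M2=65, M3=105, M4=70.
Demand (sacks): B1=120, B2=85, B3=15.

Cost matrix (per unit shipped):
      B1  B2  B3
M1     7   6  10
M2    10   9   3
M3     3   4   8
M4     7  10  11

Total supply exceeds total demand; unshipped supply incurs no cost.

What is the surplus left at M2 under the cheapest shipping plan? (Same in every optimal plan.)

50

An optimal plan:
  M1→B2: 65 × 6 = 390
  M2→B3: 15 × 3 = 45
  M3→B1: 85 × 3 = 255
  M3→B2: 20 × 4 = 80
  M4→B1: 35 × 7 = 245
Total cost = 1015.
M2 ships 15 of its 65, leaving 50.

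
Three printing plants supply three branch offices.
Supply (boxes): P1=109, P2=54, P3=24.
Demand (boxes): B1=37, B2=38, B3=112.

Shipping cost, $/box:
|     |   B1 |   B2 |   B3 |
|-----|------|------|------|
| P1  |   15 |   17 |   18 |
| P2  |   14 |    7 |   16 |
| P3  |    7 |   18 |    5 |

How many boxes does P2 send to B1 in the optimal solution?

Optimal shipments:
  P1–B1: 37 × $15 = $555
  P1–B3: 72 × $18 = $1296
  P2–B2: 38 × $7 = $266
  P2–B3: 16 × $16 = $256
  P3–B3: 24 × $5 = $120
Total cost = $2493.
The route P2→B1 is not used.

0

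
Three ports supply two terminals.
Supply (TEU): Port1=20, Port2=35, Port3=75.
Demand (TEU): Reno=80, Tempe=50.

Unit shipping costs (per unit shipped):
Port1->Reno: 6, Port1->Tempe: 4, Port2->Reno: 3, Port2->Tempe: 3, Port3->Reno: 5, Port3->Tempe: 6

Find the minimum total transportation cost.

560

A cheapest plan:
  Port1 to Tempe: 20 × 4 = 80
  Port2 to Reno: 5 × 3 = 15
  Port2 to Tempe: 30 × 3 = 90
  Port3 to Reno: 75 × 5 = 375
Total = 80 + 15 + 90 + 375 = 560.
(Supply check: Port1 ships 20; Port2 ships 35; Port3 ships 75.)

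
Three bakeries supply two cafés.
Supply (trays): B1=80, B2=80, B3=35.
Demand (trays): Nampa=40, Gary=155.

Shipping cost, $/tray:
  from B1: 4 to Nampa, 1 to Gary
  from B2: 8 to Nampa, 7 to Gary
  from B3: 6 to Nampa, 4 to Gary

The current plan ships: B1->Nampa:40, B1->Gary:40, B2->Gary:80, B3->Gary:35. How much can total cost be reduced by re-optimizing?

Current plan cost = 40·4 + 40·1 + 80·7 + 35·4 = $900.
Optimal plan:
  B1→Gary: 80 × $1 = $80
  B2→Nampa: 40 × $8 = $320
  B2→Gary: 40 × $7 = $280
  B3→Gary: 35 × $4 = $140
Optimal cost = $820.
Saving = 900 − 820 = $80.

80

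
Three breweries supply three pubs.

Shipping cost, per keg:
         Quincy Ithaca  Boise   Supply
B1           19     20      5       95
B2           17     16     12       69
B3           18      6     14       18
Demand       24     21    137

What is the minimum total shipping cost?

A cheapest plan:
  B1→Boise: 95 kegs
  B2→Quincy: 24 kegs
  B2→Ithaca: 3 kegs
  B2→Boise: 42 kegs
  B3→Ithaca: 18 kegs
Total cost = 1543.
(Supply check: B1 ships 95; B2 ships 69; B3 ships 18.)

1543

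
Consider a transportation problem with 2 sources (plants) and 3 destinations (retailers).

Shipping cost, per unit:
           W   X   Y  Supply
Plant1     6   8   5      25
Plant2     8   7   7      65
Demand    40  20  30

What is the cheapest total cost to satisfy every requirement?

An optimal shipping plan:
  Plant1→W: 25 × 6 = 150
  Plant2→W: 15 × 8 = 120
  Plant2→X: 20 × 7 = 140
  Plant2→Y: 30 × 7 = 210
Total = 150 + 120 + 140 + 210 = 620.

620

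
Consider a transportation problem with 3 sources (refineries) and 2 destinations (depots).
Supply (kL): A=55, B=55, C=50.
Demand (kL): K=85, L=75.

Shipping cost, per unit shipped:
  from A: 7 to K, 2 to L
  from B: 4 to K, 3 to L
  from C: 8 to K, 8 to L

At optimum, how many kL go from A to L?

55

The minimum-cost plan:
  A to L: 55 kL
  B to K: 35 kL
  B to L: 20 kL
  C to K: 50 kL
Total cost = 710.
So A→L carries 55 kL.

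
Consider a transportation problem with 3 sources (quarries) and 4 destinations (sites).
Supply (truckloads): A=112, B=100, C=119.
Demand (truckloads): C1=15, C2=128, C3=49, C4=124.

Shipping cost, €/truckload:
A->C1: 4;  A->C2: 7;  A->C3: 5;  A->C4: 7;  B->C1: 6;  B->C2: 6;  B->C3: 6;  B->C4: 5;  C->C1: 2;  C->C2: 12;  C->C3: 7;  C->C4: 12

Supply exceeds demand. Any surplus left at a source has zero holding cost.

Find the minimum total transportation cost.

An optimal shipping plan:
  A–C2: 112 truckloads
  B–C4: 100 truckloads
  C–C1: 15 truckloads
  C–C2: 16 truckloads
  C–C3: 49 truckloads
  C–C4: 24 truckloads
Total cost = €2137.
(Supply check: A ships 112; B ships 100; C ships 104.)

2137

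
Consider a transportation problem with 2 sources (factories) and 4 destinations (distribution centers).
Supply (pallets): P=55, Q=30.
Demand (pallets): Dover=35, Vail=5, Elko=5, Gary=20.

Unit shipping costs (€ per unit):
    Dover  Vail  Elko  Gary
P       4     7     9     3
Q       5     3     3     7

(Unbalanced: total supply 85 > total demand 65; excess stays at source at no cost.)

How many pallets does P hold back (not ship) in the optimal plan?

0

An optimal plan:
  P->Dover: 35 × €4 = €140
  P->Gary: 20 × €3 = €60
  Q->Vail: 5 × €3 = €15
  Q->Elko: 5 × €3 = €15
Total cost = €230.
P ships 55 of its 55, leaving 0.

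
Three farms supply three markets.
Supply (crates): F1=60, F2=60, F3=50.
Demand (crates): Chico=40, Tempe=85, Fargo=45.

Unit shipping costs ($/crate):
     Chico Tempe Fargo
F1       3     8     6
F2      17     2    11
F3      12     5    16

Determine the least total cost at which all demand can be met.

835

Optimal allocation:
  F1→Chico: 40 crates
  F1→Fargo: 20 crates
  F2→Tempe: 35 crates
  F2→Fargo: 25 crates
  F3→Tempe: 50 crates
Total cost = $835.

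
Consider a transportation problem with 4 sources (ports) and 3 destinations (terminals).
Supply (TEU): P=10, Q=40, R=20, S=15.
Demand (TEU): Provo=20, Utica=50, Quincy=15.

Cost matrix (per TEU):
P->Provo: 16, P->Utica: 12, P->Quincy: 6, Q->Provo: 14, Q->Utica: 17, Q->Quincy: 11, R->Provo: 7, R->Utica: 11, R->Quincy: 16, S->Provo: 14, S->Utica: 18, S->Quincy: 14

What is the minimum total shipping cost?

One minimum-cost allocation:
  P to Utica: 10 TEU
  Q to Utica: 25 TEU
  Q to Quincy: 15 TEU
  R to Provo: 20 TEU
  S to Utica: 15 TEU
Total cost = 1120.

1120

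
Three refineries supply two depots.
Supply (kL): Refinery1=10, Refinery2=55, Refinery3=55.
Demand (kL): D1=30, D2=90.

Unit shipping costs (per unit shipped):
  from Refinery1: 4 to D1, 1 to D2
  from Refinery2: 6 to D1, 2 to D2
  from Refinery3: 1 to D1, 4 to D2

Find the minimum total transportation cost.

250

One minimum-cost allocation:
  Refinery1->D2: 10 × 1 = 10
  Refinery2->D2: 55 × 2 = 110
  Refinery3->D1: 30 × 1 = 30
  Refinery3->D2: 25 × 4 = 100
Total = 10 + 110 + 30 + 100 = 250.
(Supply check: Refinery1 ships 10; Refinery2 ships 55; Refinery3 ships 55.)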